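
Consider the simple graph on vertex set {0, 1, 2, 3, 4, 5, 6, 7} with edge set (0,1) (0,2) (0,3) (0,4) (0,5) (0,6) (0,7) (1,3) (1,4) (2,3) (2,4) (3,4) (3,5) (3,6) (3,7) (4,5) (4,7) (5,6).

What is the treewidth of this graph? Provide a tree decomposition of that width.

Treewidth 3.
One such decomposition:
Bags: B1 = {0, 3, 4, 5}  B2 = {0, 1, 3, 4}  B3 = {0, 3, 5, 6}  B4 = {0, 3, 4, 7}  B5 = {0, 2, 3, 4}
Tree: B1–B2, B1–B3, B1–B4, B2–B5

Each bag holds 4 vertices, so the decomposition has width 3, which upper-bounds the treewidth. On the other hand G contains the 4-clique {0, 1, 3, 4}. A clique must lie in a single bag of any decomposition, so no decomposition can have width below 3. The upper and lower bounds meet at 3, so that is the treewidth.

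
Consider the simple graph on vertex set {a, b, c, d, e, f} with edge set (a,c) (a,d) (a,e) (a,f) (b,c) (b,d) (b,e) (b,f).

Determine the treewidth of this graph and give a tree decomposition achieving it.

Treewidth 2.
One such decomposition:
Bags: B1 = {a, b, d}  B2 = {a, b, f}  B3 = {a, b, e}  B4 = {a, b, c}
Tree: B1–B2, B2–B3, B3–B4

The largest bag has 3 vertices, giving width 2; this decomposition certifies tw(G) ≤ 2. For the lower bound, G contains the cycle a–d–b–f–a, so G is not a forest; only forests have treewidth ≤ 1, hence tw(G) ≥ 2. Therefore the treewidth is 2.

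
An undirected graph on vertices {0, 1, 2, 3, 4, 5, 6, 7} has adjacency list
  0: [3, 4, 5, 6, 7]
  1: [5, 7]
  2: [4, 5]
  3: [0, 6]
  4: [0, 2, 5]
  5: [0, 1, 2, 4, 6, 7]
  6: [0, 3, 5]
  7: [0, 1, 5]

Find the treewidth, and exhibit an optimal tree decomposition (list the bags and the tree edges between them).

The largest bag has 3 vertices, giving width 2; this decomposition certifies tw(G) ≤ 2. On the other hand G contains the 3-clique {0, 3, 6}. A clique must lie in a single bag of any decomposition, so no decomposition can have width below 2. Combining the bounds, tw(G) = 2.

Treewidth 2.
One such decomposition:
Bags: B1 = {0, 3, 6}  B2 = {0, 5, 6}  B3 = {0, 4, 5}  B4 = {0, 5, 7}  B5 = {1, 5, 7}  B6 = {2, 4, 5}
Tree: B1–B2, B2–B3, B2–B4, B4–B5, B3–B6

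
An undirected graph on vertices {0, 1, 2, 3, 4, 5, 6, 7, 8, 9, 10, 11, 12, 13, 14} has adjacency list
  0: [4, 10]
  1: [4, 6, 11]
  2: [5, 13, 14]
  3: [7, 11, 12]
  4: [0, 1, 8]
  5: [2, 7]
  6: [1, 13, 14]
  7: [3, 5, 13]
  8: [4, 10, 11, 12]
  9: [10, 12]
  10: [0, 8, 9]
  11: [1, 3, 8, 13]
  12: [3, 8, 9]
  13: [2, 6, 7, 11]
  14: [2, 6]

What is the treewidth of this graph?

A width-3 tree decomposition is:
Bags: B1 = {0, 9, 10, 12}  B2 = {0, 8, 10, 12}  B3 = {0, 4, 8, 12}  B4 = {3, 4, 8, 12}  B5 = {3, 4, 8, 11}  B6 = {1, 3, 4, 11}  B7 = {1, 3, 7, 11}  B8 = {1, 7, 11, 13}  B9 = {1, 6, 7, 13}  B10 = {5, 6, 7, 13}  B11 = {2, 5, 6, 13}  B12 = {2, 5, 6, 14}
Tree: B1–B2, B2–B3, B3–B4, B4–B5, B5–B6, B6–B7, B7–B8, B8–B9, B9–B10, B10–B11, B11–B12
Every bag has size at most 4, so the width is 4 − 1 = 3 and tw(G) ≤ 3. For the lower bound: the 4 vertex sets {0,9,10}, {12}, {8}, {1,3,4,11} are disjoint, each induces a connected subgraph, and every pair is joined by at least one edge of G. Contracting each set to a single vertex therefore yields K_{4} as a minor, and since treewidth is minor-monotone, tw(G) ≥ tw(K_{4}) = 3. Hence tw(G) = 3 exactly.

3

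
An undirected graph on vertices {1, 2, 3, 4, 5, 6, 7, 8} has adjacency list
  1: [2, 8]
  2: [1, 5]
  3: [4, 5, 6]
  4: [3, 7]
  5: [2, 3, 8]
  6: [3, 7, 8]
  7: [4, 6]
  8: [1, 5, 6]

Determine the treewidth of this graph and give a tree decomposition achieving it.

The largest bag has 3 vertices, giving width 2; this decomposition certifies tw(G) ≤ 2. For the lower bound, G contains the cycle 4–7–6–3–4, so G is not a forest; only forests have treewidth ≤ 1, hence tw(G) ≥ 2. Combining the bounds, tw(G) = 2.

Treewidth 2.
Bags: B1 = {3, 4, 7}  B2 = {3, 6, 7}  B3 = {3, 5, 6}  B4 = {5, 6, 8}  B5 = {2, 5, 8}  B6 = {1, 2, 8}
Tree: B1–B2, B2–B3, B3–B4, B4–B5, B5–B6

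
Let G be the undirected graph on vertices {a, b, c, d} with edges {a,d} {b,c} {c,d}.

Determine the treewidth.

1

A width-1 tree decomposition is:
Bags: B1 = {a, d}  B2 = {c, d}  B3 = {b, c}
Tree: B1–B2, B2–B3
Each bag holds 2 vertices, so the decomposition has width 1, which upper-bounds the treewidth. Any graph with an edge has treewidth ≥ 1, and G has the edge a–d. The upper and lower bounds meet at 1, so that is the treewidth.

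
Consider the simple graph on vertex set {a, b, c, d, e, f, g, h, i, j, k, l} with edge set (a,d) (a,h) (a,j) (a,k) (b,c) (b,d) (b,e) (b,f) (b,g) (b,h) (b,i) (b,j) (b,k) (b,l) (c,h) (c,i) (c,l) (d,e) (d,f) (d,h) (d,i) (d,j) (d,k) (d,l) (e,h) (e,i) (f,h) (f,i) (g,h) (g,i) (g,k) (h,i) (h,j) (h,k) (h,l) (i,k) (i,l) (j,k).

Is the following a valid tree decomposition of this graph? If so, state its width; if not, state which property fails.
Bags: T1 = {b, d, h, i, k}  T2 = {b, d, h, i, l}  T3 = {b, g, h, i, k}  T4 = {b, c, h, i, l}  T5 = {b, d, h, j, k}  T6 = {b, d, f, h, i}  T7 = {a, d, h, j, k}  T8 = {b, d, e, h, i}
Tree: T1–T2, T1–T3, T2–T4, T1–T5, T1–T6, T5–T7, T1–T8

Yes; width 4.

Vertex coverage: the bags together contain {a, b, c, d, e, f, g, h, i, j, k, l}, the full vertex set. Edge coverage: each edge of G has both endpoints in at least one bag. Running intersection: for every vertex, the bags containing it form a connected subtree. All three properties hold, so this is a valid tree decomposition of width max|bag| − 1 = 4, and hence tw(G) ≤ 4.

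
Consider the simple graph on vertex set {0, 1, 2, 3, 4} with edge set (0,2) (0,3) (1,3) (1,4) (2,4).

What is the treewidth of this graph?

A width-2 tree decomposition is:
Bags: B1 = {0, 2, 3}  B2 = {1, 2, 3}  B3 = {1, 2, 4}
Tree: B1–B2, B2–B3
The largest bag has 3 vertices, giving width 2; this decomposition certifies tw(G) ≤ 2. For the lower bound, G contains the cycle 2–0–3–1–4–2, so G is not a forest; only forests have treewidth ≤ 1, hence tw(G) ≥ 2. Hence tw(G) = 2 exactly.

2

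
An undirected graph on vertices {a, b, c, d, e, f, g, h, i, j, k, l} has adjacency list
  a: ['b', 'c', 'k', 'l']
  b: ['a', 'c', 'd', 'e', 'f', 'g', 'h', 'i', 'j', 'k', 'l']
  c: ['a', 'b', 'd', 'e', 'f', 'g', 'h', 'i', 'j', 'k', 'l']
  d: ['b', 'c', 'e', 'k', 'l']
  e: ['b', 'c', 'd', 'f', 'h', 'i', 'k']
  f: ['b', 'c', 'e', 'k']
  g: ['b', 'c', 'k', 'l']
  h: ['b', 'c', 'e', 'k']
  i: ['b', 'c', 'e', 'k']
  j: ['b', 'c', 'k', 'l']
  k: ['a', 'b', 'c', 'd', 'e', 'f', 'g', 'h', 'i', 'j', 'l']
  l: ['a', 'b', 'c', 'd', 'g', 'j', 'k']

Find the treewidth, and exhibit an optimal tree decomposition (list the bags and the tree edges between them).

The largest bag has 5 vertices, giving width 4; this decomposition certifies tw(G) ≤ 4. For the lower bound, the 5 vertices {b, c, g, k, l} are pairwise adjacent, and any tree decomposition puts a clique entirely inside one bag — forcing width ≥ 4. Hence tw(G) = 4 exactly.

Treewidth 4.
One such decomposition:
Bags: B1 = {b, c, d, k, l}  B2 = {b, c, d, e, k}  B3 = {b, c, e, f, k}  B4 = {b, c, e, i, k}  B5 = {b, c, e, h, k}  B6 = {b, c, g, k, l}  B7 = {a, b, c, k, l}  B8 = {b, c, j, k, l}
Tree: B1–B2, B2–B3, B2–B4, B2–B5, B1–B6, B6–B7, B6–B8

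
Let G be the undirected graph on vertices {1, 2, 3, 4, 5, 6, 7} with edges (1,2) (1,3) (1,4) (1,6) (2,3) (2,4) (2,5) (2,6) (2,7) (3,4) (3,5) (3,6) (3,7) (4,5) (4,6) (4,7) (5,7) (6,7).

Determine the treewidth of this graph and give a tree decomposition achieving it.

Treewidth 4.
One optimal decomposition is:
Bags: B1 = {2, 3, 4, 6, 7}  B2 = {1, 2, 3, 4, 6}  B3 = {2, 3, 4, 5, 7}
Tree: B1–B2, B1–B3

The largest bag has 5 vertices, giving width 4; this decomposition certifies tw(G) ≤ 4. On the other hand G contains the 5-clique {2, 3, 4, 5, 7}. A clique must lie in a single bag of any decomposition, so no decomposition can have width below 4. Hence tw(G) = 4 exactly.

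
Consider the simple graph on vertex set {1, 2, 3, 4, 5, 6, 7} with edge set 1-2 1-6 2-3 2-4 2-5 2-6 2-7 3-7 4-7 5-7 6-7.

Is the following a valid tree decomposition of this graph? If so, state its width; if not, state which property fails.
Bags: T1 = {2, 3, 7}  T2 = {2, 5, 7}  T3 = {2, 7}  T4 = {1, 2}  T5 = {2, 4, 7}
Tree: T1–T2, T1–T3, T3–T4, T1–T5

No — vertex 6 appears in no bag.

A tree decomposition must satisfy three properties: every vertex lies in some bag; for every edge, both endpoints lie together in some bag; and for every vertex, the bags containing it form a connected subtree. Here vertex 6 appears in no bag, so the decomposition is invalid.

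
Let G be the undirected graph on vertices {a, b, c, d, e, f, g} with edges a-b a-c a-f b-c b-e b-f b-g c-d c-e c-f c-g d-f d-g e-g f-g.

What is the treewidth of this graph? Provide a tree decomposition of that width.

Treewidth 3.
One such decomposition:
Bags: B1 = {b, c, f, g}  B2 = {c, d, f, g}  B3 = {a, b, c, f}  B4 = {b, c, e, g}
Tree: B1–B2, B1–B3, B1–B4

Every bag has size at most 4, so the width is 4 − 1 = 3 and tw(G) ≤ 3. On the other hand G contains the 4-clique {b, c, e, g}. A clique must lie in a single bag of any decomposition, so no decomposition can have width below 3. The upper and lower bounds meet at 3, so that is the treewidth.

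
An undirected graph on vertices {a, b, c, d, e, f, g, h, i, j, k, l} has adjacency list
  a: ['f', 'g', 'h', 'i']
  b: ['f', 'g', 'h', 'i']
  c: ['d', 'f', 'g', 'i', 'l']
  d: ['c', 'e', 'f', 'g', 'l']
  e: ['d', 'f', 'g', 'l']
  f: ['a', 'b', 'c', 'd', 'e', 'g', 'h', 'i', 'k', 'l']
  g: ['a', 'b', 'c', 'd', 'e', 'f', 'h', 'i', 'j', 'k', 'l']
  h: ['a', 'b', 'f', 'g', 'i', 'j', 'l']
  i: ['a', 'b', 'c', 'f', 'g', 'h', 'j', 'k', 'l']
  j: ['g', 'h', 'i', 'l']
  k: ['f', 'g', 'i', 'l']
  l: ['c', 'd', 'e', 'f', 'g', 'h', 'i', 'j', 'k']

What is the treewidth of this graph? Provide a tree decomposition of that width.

Treewidth 4.
One optimal decomposition is:
Bags: B1 = {d, e, f, g, l}  B2 = {c, d, f, g, l}  B3 = {c, f, g, i, l}  B4 = {f, g, h, i, l}  B5 = {b, f, g, h, i}  B6 = {a, f, g, h, i}  B7 = {g, h, i, j, l}  B8 = {f, g, i, k, l}
Tree: B1–B2, B2–B3, B3–B4, B4–B5, B5–B6, B4–B7, B3–B8

Each bag holds 5 vertices, so the decomposition has width 4, which upper-bounds the treewidth. Conversely, {g, h, i, j, l} is a clique of size 5, and the vertices of any clique must share a bag in every tree decomposition; so some bag has ≥ 5 vertices and tw(G) ≥ 4. The upper and lower bounds meet at 4, so that is the treewidth.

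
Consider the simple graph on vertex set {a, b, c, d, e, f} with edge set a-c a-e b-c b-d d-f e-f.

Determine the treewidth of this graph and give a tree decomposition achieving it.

Each bag holds 3 vertices, so the decomposition has width 2, which upper-bounds the treewidth. For the lower bound, G contains the cycle e–f–d–b–c–a–e, so G is not a forest; only forests have treewidth ≤ 1, hence tw(G) ≥ 2. Hence tw(G) = 2 exactly.

Treewidth 2.
One such decomposition:
Bags: B1 = {d, e, f}  B2 = {b, d, e}  B3 = {b, c, e}  B4 = {a, c, e}
Tree: B1–B2, B2–B3, B3–B4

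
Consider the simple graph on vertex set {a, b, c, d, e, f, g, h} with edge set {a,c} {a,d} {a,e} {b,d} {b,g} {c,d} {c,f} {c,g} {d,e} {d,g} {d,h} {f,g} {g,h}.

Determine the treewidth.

2

A width-2 tree decomposition is:
Bags: B1 = {a, c, d}  B2 = {c, d, g}  B3 = {a, d, e}  B4 = {b, d, g}  B5 = {d, g, h}  B6 = {c, f, g}
Tree: B1–B2, B1–B3, B2–B4, B4–B5, B2–B6
The largest bag has 3 vertices, giving width 2; this decomposition certifies tw(G) ≤ 2. On the other hand G contains the 3-clique {d, g, h}. A clique must lie in a single bag of any decomposition, so no decomposition can have width below 2. Therefore the treewidth is 2.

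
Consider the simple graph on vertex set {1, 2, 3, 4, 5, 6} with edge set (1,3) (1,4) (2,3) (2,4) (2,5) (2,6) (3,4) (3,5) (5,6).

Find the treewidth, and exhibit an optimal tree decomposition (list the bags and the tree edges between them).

Treewidth 2.
One such decomposition:
Bags: B1 = {2, 3, 4}  B2 = {2, 3, 5}  B3 = {2, 5, 6}  B4 = {1, 3, 4}
Tree: B1–B2, B2–B3, B1–B4

Each bag holds 3 vertices, so the decomposition has width 2, which upper-bounds the treewidth. For the lower bound, the 3 vertices {1, 3, 4} are pairwise adjacent, and any tree decomposition puts a clique entirely inside one bag — forcing width ≥ 2. Combining the bounds, tw(G) = 2.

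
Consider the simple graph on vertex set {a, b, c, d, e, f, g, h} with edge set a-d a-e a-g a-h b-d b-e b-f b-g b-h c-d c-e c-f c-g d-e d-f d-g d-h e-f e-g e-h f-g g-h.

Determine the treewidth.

4

A width-4 tree decomposition is:
Bags: B1 = {b, d, e, f, g}  B2 = {b, d, e, g, h}  B3 = {a, d, e, g, h}  B4 = {c, d, e, f, g}
Tree: B1–B2, B2–B3, B1–B4
Every bag has size at most 5, so the width is 5 − 1 = 4 and tw(G) ≤ 4. Conversely, {a, d, e, g, h} is a clique of size 5, and the vertices of any clique must share a bag in every tree decomposition; so some bag has ≥ 5 vertices and tw(G) ≥ 4. The upper and lower bounds meet at 4, so that is the treewidth.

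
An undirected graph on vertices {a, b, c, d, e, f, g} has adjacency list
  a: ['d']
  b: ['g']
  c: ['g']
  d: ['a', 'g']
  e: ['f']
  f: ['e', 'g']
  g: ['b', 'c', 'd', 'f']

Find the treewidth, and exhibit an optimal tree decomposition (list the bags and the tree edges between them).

Treewidth 1.
One such decomposition:
Bags: B1 = {f, g}  B2 = {b, g}  B3 = {e, f}  B4 = {d, g}  B5 = {c, g}  B6 = {a, d}
Tree: B1–B2, B1–B3, B2–B4, B2–B5, B4–B6

The largest bag has 2 vertices, giving width 1; this decomposition certifies tw(G) ≤ 1. Since G has at least one edge (e.g. f–g), it is not an edgeless graph, so tw(G) ≥ 1. Therefore the treewidth is 1.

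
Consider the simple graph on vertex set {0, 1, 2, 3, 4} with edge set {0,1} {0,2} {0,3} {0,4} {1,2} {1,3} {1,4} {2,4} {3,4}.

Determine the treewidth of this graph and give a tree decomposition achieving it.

Treewidth 3.
One optimal decomposition is:
Bags: B1 = {0, 1, 3, 4}  B2 = {0, 1, 2, 4}
Tree: B1–B2

Each bag holds 4 vertices, so the decomposition has width 3, which upper-bounds the treewidth. On the other hand G contains the 4-clique {0, 1, 2, 4}. A clique must lie in a single bag of any decomposition, so no decomposition can have width below 3. Therefore the treewidth is 3.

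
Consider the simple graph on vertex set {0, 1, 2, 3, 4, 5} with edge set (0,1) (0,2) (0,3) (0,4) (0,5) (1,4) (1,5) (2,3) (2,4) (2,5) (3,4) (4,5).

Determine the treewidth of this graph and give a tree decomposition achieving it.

The largest bag has 4 vertices, giving width 3; this decomposition certifies tw(G) ≤ 3. On the other hand G contains the 4-clique {0, 1, 4, 5}. A clique must lie in a single bag of any decomposition, so no decomposition can have width below 3. Combining the bounds, tw(G) = 3.

Treewidth 3.
Bags: B1 = {0, 1, 4, 5}  B2 = {0, 2, 4, 5}  B3 = {0, 2, 3, 4}
Tree: B1–B2, B2–B3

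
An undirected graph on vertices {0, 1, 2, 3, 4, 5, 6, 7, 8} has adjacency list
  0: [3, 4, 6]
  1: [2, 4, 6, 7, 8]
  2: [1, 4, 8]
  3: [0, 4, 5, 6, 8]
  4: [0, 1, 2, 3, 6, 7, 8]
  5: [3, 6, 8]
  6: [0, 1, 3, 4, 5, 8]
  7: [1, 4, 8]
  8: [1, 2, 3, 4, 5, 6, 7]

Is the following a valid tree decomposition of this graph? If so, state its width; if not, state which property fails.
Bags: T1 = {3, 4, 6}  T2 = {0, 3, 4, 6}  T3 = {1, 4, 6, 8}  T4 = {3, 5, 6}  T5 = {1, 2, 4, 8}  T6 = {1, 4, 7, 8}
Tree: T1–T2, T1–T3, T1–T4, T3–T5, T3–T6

A tree decomposition must satisfy three properties: every vertex lies in some bag; for every edge, both endpoints lie together in some bag; and for every vertex, the bags containing it form a connected subtree. Here edge (8,3) lies in no bag, so the decomposition is invalid.

No — edge (8,3) lies in no bag.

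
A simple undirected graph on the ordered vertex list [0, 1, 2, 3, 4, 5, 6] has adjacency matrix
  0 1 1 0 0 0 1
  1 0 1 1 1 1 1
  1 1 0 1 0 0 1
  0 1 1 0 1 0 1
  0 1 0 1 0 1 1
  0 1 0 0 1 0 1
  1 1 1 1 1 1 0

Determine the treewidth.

3

A width-3 tree decomposition is:
Bags: B1 = {1, 4, 5, 6}  B2 = {1, 3, 4, 6}  B3 = {1, 2, 3, 6}  B4 = {0, 1, 2, 6}
Tree: B1–B2, B2–B3, B3–B4
Every bag has size at most 4, so the width is 4 − 1 = 3 and tw(G) ≤ 3. For the lower bound, the 4 vertices {0, 1, 2, 6} are pairwise adjacent, and any tree decomposition puts a clique entirely inside one bag — forcing width ≥ 3. Therefore the treewidth is 3.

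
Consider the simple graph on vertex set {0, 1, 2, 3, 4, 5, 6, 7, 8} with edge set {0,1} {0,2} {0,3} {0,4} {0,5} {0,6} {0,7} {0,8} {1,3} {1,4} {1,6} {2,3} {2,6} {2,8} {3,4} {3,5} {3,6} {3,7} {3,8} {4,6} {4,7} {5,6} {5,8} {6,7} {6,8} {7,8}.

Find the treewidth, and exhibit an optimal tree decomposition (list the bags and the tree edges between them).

The largest bag has 5 vertices, giving width 4; this decomposition certifies tw(G) ≤ 4. For the lower bound, the 5 vertices {0, 2, 3, 6, 8} are pairwise adjacent, and any tree decomposition puts a clique entirely inside one bag — forcing width ≥ 4. Therefore the treewidth is 4.

Treewidth 4.
Bags: B1 = {0, 1, 3, 4, 6}  B2 = {0, 3, 4, 6, 7}  B3 = {0, 3, 6, 7, 8}  B4 = {0, 3, 5, 6, 8}  B5 = {0, 2, 3, 6, 8}
Tree: B1–B2, B2–B3, B3–B4, B3–B5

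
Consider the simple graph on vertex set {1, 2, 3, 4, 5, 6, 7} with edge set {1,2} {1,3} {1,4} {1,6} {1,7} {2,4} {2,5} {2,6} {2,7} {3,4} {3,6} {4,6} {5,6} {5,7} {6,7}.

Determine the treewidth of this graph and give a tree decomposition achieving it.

Treewidth 3.
Bags: B1 = {1, 2, 4, 6}  B2 = {1, 3, 4, 6}  B3 = {1, 2, 6, 7}  B4 = {2, 5, 6, 7}
Tree: B1–B2, B1–B3, B3–B4

Each bag holds 4 vertices, so the decomposition has width 3, which upper-bounds the treewidth. For the lower bound, the 4 vertices {1, 2, 4, 6} are pairwise adjacent, and any tree decomposition puts a clique entirely inside one bag — forcing width ≥ 3. Combining the bounds, tw(G) = 3.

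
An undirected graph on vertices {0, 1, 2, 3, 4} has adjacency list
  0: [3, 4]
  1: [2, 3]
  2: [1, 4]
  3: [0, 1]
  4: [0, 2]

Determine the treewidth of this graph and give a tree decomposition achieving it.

The largest bag has 3 vertices, giving width 2; this decomposition certifies tw(G) ≤ 2. The edges 3–1–2–4–0–3 form a cycle, so G is not a tree and its treewidth is at least 2. Combining the bounds, tw(G) = 2.

Treewidth 2.
Bags: B1 = {1, 2, 3}  B2 = {2, 3, 4}  B3 = {0, 3, 4}
Tree: B1–B2, B2–B3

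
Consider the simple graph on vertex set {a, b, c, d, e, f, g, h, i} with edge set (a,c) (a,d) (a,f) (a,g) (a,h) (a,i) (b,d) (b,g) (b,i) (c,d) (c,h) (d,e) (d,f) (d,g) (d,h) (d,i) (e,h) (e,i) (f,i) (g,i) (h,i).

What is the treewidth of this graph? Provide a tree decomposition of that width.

Treewidth 3.
Bags: B1 = {a, d, h, i}  B2 = {a, d, f, i}  B3 = {a, d, g, i}  B4 = {b, d, g, i}  B5 = {d, e, h, i}  B6 = {a, c, d, h}
Tree: B1–B2, B2–B3, B3–B4, B1–B5, B1–B6

The largest bag has 4 vertices, giving width 3; this decomposition certifies tw(G) ≤ 3. For the lower bound, the 4 vertices {a, c, d, h} are pairwise adjacent, and any tree decomposition puts a clique entirely inside one bag — forcing width ≥ 3. Hence tw(G) = 3 exactly.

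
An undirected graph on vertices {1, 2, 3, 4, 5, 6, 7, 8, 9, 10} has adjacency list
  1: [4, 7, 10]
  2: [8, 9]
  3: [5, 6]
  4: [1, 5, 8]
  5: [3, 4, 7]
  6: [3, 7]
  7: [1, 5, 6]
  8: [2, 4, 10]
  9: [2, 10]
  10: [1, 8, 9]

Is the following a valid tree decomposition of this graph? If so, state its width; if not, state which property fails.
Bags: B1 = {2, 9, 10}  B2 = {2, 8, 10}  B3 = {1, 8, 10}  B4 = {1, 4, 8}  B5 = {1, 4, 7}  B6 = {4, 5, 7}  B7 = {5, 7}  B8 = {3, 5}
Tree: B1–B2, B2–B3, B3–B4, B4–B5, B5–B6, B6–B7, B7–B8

No — vertex 6 appears in no bag.

A tree decomposition must satisfy three properties: every vertex lies in some bag; for every edge, both endpoints lie together in some bag; and for every vertex, the bags containing it form a connected subtree. Here vertex 6 appears in no bag, so the decomposition is invalid.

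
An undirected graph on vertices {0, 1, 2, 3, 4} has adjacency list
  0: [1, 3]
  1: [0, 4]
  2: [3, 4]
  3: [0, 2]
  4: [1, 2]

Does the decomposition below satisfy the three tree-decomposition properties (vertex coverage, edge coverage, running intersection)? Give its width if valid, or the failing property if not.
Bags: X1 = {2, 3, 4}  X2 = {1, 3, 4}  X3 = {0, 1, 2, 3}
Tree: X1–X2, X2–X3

A tree decomposition must satisfy three properties: every vertex lies in some bag; for every edge, both endpoints lie together in some bag; and for every vertex, the bags containing it form a connected subtree. Here bags containing vertex 2 are not connected in the tree, so the decomposition is invalid.

No — bags containing vertex 2 are not connected in the tree.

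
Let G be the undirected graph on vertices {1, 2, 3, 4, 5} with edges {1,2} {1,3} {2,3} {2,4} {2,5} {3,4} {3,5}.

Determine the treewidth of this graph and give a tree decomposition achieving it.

The largest bag has 3 vertices, giving width 2; this decomposition certifies tw(G) ≤ 2. On the other hand G contains the 3-clique {1, 2, 3}. A clique must lie in a single bag of any decomposition, so no decomposition can have width below 2. Hence tw(G) = 2 exactly.

Treewidth 2.
One optimal decomposition is:
Bags: B1 = {1, 2, 3}  B2 = {2, 3, 4}  B3 = {2, 3, 5}
Tree: B1–B2, B1–B3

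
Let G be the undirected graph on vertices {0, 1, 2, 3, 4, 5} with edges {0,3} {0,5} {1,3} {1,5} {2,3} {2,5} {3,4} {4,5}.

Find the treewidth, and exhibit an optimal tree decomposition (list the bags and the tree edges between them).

Treewidth 2.
One such decomposition:
Bags: B1 = {1, 3, 5}  B2 = {3, 4, 5}  B3 = {2, 3, 5}  B4 = {0, 3, 5}
Tree: B1–B2, B2–B3, B3–B4

Every bag has size at most 3, so the width is 3 − 1 = 2 and tw(G) ≤ 2. Since 3–1–5–4–3 is a cycle in G, G is not acyclic. Forests are exactly the graphs of treewidth ≤ 1, so tw(G) ≥ 2. Combining the bounds, tw(G) = 2.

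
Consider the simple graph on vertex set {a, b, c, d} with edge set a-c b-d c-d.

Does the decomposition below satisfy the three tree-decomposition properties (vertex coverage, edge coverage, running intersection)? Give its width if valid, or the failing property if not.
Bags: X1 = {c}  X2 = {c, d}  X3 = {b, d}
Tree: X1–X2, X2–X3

A tree decomposition must satisfy three properties: every vertex lies in some bag; for every edge, both endpoints lie together in some bag; and for every vertex, the bags containing it form a connected subtree. Here vertex a appears in no bag, so the decomposition is invalid.

No — vertex a appears in no bag.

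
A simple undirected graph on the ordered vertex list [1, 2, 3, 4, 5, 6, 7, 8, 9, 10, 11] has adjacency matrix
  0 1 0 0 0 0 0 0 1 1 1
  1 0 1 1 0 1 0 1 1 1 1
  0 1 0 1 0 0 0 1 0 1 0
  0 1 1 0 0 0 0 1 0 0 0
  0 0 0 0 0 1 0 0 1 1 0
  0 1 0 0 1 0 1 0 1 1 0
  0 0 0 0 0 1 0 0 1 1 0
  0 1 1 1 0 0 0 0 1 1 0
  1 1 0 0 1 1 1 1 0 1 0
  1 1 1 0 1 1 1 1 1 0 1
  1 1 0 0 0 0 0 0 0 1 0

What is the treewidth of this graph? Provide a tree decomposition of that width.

Each bag holds 4 vertices, so the decomposition has width 3, which upper-bounds the treewidth. On the other hand G contains the 4-clique {1, 2, 10, 11}. A clique must lie in a single bag of any decomposition, so no decomposition can have width below 3. Combining the bounds, tw(G) = 3.

Treewidth 3.
One such decomposition:
Bags: B1 = {5, 6, 9, 10}  B2 = {2, 6, 9, 10}  B3 = {1, 2, 9, 10}  B4 = {6, 7, 9, 10}  B5 = {2, 8, 9, 10}  B6 = {1, 2, 10, 11}  B7 = {2, 3, 8, 10}  B8 = {2, 3, 4, 8}
Tree: B1–B2, B2–B3, B2–B4, B2–B5, B3–B6, B5–B7, B7–B8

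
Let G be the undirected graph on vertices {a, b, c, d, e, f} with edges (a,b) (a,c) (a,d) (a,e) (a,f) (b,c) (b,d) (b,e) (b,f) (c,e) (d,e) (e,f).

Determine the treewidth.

A width-3 tree decomposition is:
Bags: B1 = {a, b, e, f}  B2 = {a, b, c, e}  B3 = {a, b, d, e}
Tree: B1–B2, B2–B3
Each bag holds 4 vertices, so the decomposition has width 3, which upper-bounds the treewidth. For the lower bound, the 4 vertices {a, b, d, e} are pairwise adjacent, and any tree decomposition puts a clique entirely inside one bag — forcing width ≥ 3. Hence tw(G) = 3 exactly.

3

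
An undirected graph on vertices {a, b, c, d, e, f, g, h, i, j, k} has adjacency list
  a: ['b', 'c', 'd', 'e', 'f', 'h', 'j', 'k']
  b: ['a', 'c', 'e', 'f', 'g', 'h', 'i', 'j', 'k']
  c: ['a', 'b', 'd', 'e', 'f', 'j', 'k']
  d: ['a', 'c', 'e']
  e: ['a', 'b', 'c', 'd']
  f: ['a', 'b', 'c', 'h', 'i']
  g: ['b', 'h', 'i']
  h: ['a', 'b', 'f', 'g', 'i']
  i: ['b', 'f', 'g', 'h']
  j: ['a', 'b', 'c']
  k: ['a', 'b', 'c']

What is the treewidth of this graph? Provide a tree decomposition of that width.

Treewidth 3.
One optimal decomposition is:
Bags: B1 = {a, b, c, e}  B2 = {a, b, c, k}  B3 = {a, b, c, j}  B4 = {a, b, c, f}  B5 = {a, b, f, h}  B6 = {a, c, d, e}  B7 = {b, f, h, i}  B8 = {b, g, h, i}
Tree: B1–B2, B1–B3, B2–B4, B4–B5, B1–B6, B5–B7, B7–B8

The largest bag has 4 vertices, giving width 3; this decomposition certifies tw(G) ≤ 3. For the lower bound, the 4 vertices {a, c, d, e} are pairwise adjacent, and any tree decomposition puts a clique entirely inside one bag — forcing width ≥ 3. Combining the bounds, tw(G) = 3.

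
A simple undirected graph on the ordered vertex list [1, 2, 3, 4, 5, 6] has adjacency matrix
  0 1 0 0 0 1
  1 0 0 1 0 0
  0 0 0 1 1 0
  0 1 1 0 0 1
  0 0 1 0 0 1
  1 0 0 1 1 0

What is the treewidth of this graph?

A width-2 tree decomposition is:
Bags: B1 = {1, 2, 6}  B2 = {2, 4, 6}  B3 = {4, 5, 6}  B4 = {3, 4, 5}
Tree: B1–B2, B2–B3, B3–B4
Every bag has size at most 3, so the width is 3 − 1 = 2 and tw(G) ≤ 2. Since 1–2–4–6–1 is a cycle in G, G is not acyclic. Forests are exactly the graphs of treewidth ≤ 1, so tw(G) ≥ 2. The upper and lower bounds meet at 2, so that is the treewidth.

2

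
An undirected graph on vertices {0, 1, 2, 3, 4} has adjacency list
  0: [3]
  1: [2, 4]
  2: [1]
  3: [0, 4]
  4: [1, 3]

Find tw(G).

A width-1 tree decomposition is:
Bags: B1 = {3, 4}  B2 = {0, 3}  B3 = {1, 4}  B4 = {1, 2}
Tree: B1–B2, B1–B3, B3–B4
The largest bag has 2 vertices, giving width 1; this decomposition certifies tw(G) ≤ 1. Since G has at least one edge (e.g. 4–3), it is not an edgeless graph, so tw(G) ≥ 1. Therefore the treewidth is 1.

1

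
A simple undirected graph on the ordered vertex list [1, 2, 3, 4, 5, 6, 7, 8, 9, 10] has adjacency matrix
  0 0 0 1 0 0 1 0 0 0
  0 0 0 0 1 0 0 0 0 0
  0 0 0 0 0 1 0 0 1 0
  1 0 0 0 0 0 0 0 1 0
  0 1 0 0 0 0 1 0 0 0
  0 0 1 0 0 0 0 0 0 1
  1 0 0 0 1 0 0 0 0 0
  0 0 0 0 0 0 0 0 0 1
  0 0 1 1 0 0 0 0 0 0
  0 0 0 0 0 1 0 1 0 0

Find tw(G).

1

A width-1 tree decomposition is:
Bags: B1 = {2, 5}  B2 = {5, 7}  B3 = {1, 7}  B4 = {1, 4}  B5 = {4, 9}  B6 = {3, 9}  B7 = {3, 6}  B8 = {6, 10}  B9 = {8, 10}
Tree: B1–B2, B2–B3, B3–B4, B4–B5, B5–B6, B6–B7, B7–B8, B8–B9
The largest bag has 2 vertices, giving width 1; this decomposition certifies tw(G) ≤ 1. G has an edge, so its treewidth is at least 1. Combining the bounds, tw(G) = 1.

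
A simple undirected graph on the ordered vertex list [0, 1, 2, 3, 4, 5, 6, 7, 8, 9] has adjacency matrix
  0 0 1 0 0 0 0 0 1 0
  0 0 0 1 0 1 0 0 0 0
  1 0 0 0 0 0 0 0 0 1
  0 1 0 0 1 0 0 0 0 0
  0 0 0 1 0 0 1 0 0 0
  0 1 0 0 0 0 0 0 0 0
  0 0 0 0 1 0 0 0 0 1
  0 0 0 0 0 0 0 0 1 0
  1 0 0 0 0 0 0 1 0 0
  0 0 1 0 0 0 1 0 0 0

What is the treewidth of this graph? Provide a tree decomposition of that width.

Every bag has size at most 2, so the width is 2 − 1 = 1 and tw(G) ≤ 1. Since G has at least one edge (e.g. 5–1), it is not an edgeless graph, so tw(G) ≥ 1. Hence tw(G) = 1 exactly.

Treewidth 1.
One optimal decomposition is:
Bags: B1 = {1, 5}  B2 = {1, 3}  B3 = {3, 4}  B4 = {4, 6}  B5 = {6, 9}  B6 = {2, 9}  B7 = {0, 2}  B8 = {0, 8}  B9 = {7, 8}
Tree: B1–B2, B2–B3, B3–B4, B4–B5, B5–B6, B6–B7, B7–B8, B8–B9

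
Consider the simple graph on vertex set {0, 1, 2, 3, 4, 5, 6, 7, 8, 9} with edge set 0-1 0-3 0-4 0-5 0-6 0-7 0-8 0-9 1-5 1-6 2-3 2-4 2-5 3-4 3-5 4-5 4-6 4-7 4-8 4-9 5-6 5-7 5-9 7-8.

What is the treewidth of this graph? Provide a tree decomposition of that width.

Each bag holds 4 vertices, so the decomposition has width 3, which upper-bounds the treewidth. For the lower bound, the 4 vertices {0, 1, 5, 6} are pairwise adjacent, and any tree decomposition puts a clique entirely inside one bag — forcing width ≥ 3. The upper and lower bounds meet at 3, so that is the treewidth.

Treewidth 3.
One optimal decomposition is:
Bags: B1 = {0, 3, 4, 5}  B2 = {2, 3, 4, 5}  B3 = {0, 4, 5, 9}  B4 = {0, 4, 5, 6}  B5 = {0, 1, 5, 6}  B6 = {0, 4, 5, 7}  B7 = {0, 4, 7, 8}
Tree: B1–B2, B1–B3, B3–B4, B4–B5, B4–B6, B6–B7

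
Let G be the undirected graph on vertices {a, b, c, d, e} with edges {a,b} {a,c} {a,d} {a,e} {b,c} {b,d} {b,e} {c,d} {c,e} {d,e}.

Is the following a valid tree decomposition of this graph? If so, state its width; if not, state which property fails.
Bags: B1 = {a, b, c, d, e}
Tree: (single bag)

Checking the three conditions: (i) the bags cover all of {a, b, c, d, e}; (ii) for each edge, some bag contains both endpoints; (iii) the bags containing any fixed vertex form a subtree. All hold, so the decomposition is valid with width 5 − 1 = 4.

Yes; width 4.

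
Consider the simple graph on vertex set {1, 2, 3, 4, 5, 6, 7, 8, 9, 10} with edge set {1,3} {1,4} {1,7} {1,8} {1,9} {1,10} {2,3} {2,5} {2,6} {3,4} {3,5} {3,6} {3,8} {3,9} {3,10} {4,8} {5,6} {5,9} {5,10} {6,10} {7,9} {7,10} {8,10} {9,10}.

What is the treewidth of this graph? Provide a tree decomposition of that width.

Treewidth 3.
One optimal decomposition is:
Bags: B1 = {1, 3, 8, 10}  B2 = {1, 3, 9, 10}  B3 = {1, 7, 9, 10}  B4 = {3, 5, 9, 10}  B5 = {1, 3, 4, 8}  B6 = {3, 5, 6, 10}  B7 = {2, 3, 5, 6}
Tree: B1–B2, B2–B3, B2–B4, B1–B5, B4–B6, B6–B7

The largest bag has 4 vertices, giving width 3; this decomposition certifies tw(G) ≤ 3. On the other hand G contains the 4-clique {2, 3, 5, 6}. A clique must lie in a single bag of any decomposition, so no decomposition can have width below 3. Combining the bounds, tw(G) = 3.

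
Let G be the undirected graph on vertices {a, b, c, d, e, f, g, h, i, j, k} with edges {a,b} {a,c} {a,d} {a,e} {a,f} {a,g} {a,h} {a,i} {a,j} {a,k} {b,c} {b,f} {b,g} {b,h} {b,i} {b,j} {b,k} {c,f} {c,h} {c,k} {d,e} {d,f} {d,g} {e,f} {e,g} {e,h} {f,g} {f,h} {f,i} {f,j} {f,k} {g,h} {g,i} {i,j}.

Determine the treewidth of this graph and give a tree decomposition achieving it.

Each bag holds 5 vertices, so the decomposition has width 4, which upper-bounds the treewidth. For the lower bound, the 5 vertices {a, d, e, f, g} are pairwise adjacent, and any tree decomposition puts a clique entirely inside one bag — forcing width ≥ 4. Hence tw(G) = 4 exactly.

Treewidth 4.
One optimal decomposition is:
Bags: B1 = {a, b, f, g, h}  B2 = {a, b, c, f, h}  B3 = {a, b, f, g, i}  B4 = {a, b, f, i, j}  B5 = {a, e, f, g, h}  B6 = {a, d, e, f, g}  B7 = {a, b, c, f, k}
Tree: B1–B2, B1–B3, B3–B4, B1–B5, B5–B6, B2–B7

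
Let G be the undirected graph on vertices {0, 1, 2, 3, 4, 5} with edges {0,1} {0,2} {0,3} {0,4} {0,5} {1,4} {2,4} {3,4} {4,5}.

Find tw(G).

A width-2 tree decomposition is:
Bags: B1 = {0, 1, 4}  B2 = {0, 2, 4}  B3 = {0, 4, 5}  B4 = {0, 3, 4}
Tree: B1–B2, B1–B3, B3–B4
Every bag has size at most 3, so the width is 3 − 1 = 2 and tw(G) ≤ 2. Conversely, {0, 1, 4} is a clique of size 3, and the vertices of any clique must share a bag in every tree decomposition; so some bag has ≥ 3 vertices and tw(G) ≥ 2. Therefore the treewidth is 2.

2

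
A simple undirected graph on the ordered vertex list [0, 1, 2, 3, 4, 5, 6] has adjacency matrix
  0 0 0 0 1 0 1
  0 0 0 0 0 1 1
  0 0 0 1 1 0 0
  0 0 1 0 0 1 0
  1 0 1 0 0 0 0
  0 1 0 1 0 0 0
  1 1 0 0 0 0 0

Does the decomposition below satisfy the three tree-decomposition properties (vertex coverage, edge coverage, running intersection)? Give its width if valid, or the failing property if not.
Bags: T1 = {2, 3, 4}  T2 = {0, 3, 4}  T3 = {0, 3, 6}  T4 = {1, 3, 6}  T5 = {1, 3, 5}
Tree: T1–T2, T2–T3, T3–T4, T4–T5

Every vertex of G appears in some bag (union = {0, 1, 2, 3, 4, 5, 6}); every edge is covered by a bag; and for each vertex v the set of bags containing v is connected in the bag tree. The decomposition is therefore valid. The largest bag has 3 vertices, so the width is 2.

Yes; width 2.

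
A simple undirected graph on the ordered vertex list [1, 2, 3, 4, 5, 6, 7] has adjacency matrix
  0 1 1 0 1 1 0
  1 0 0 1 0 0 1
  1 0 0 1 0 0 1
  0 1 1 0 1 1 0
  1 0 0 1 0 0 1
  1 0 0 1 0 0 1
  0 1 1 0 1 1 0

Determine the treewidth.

A width-3 tree decomposition is:
Bags: B1 = {1, 2, 4, 7}  B2 = {1, 3, 4, 7}  B3 = {1, 4, 5, 7}  B4 = {1, 4, 6, 7}
Tree: B1–B2, B2–B3, B3–B4
Each bag holds 4 vertices, so the decomposition has width 3, which upper-bounds the treewidth. For the lower bound: the 4 vertex sets {1,2}, {3,4}, {7}, {5} are disjoint, each induces a connected subgraph, and every pair is joined by at least one edge of G. Contracting each set to a single vertex therefore yields K_{4} as a minor, and since treewidth is minor-monotone, tw(G) ≥ tw(K_{4}) = 3. Combining the bounds, tw(G) = 3.

3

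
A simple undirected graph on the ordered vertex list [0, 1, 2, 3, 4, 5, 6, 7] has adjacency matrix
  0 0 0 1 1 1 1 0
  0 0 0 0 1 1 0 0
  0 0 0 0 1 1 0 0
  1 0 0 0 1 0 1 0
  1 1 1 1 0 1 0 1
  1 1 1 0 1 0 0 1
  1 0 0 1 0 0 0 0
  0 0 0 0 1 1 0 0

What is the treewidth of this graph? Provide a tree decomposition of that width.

Treewidth 2.
One such decomposition:
Bags: B1 = {0, 4, 5}  B2 = {0, 3, 4}  B3 = {0, 3, 6}  B4 = {2, 4, 5}  B5 = {4, 5, 7}  B6 = {1, 4, 5}
Tree: B1–B2, B2–B3, B1–B4, B1–B5, B4–B6

Every bag has size at most 3, so the width is 3 − 1 = 2 and tw(G) ≤ 2. Conversely, {0, 3, 4} is a clique of size 3, and the vertices of any clique must share a bag in every tree decomposition; so some bag has ≥ 3 vertices and tw(G) ≥ 2. Therefore the treewidth is 2.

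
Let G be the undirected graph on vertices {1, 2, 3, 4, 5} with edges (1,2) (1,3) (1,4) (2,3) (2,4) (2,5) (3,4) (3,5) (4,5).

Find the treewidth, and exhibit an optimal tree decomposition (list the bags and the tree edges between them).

Each bag holds 4 vertices, so the decomposition has width 3, which upper-bounds the treewidth. For the lower bound, the 4 vertices {1, 2, 3, 4} are pairwise adjacent, and any tree decomposition puts a clique entirely inside one bag — forcing width ≥ 3. The upper and lower bounds meet at 3, so that is the treewidth.

Treewidth 3.
One optimal decomposition is:
Bags: B1 = {1, 2, 3, 4}  B2 = {2, 3, 4, 5}
Tree: B1–B2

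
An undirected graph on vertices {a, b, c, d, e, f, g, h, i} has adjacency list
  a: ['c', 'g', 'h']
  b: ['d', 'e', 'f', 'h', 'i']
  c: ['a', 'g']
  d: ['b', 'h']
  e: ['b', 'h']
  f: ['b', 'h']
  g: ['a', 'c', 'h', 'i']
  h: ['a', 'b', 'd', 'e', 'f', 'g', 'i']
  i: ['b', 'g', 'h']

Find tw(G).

A width-2 tree decomposition is:
Bags: B1 = {b, d, h}  B2 = {b, h, i}  B3 = {g, h, i}  B4 = {b, f, h}  B5 = {a, g, h}  B6 = {b, e, h}  B7 = {a, c, g}
Tree: B1–B2, B2–B3, B2–B4, B3–B5, B1–B6, B5–B7
The largest bag has 3 vertices, giving width 2; this decomposition certifies tw(G) ≤ 2. Conversely, {a, g, h} is a clique of size 3, and the vertices of any clique must share a bag in every tree decomposition; so some bag has ≥ 3 vertices and tw(G) ≥ 2. The upper and lower bounds meet at 2, so that is the treewidth.

2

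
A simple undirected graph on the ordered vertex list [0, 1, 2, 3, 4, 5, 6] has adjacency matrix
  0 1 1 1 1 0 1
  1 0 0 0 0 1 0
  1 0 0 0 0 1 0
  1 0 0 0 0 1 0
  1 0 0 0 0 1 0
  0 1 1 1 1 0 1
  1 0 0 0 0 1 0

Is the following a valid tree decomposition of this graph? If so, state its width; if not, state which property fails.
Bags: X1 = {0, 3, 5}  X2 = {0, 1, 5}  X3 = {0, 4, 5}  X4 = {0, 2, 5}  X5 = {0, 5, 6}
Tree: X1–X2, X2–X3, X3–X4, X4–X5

Checking the three conditions: (i) the bags cover all of {0, 1, 2, 3, 4, 5, 6}; (ii) for each edge, some bag contains both endpoints; (iii) the bags containing any fixed vertex form a subtree. All hold, so the decomposition is valid with width 3 − 1 = 2.

Yes; width 2.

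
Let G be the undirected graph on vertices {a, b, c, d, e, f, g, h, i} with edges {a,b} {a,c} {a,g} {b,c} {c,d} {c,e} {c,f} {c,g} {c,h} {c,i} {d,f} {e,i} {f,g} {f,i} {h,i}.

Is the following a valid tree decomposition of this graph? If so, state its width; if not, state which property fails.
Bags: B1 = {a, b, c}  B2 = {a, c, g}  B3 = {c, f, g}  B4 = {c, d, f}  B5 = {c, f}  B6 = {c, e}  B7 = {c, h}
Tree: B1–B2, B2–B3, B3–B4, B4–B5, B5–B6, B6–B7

No — vertex i appears in no bag.

A tree decomposition must satisfy three properties: every vertex lies in some bag; for every edge, both endpoints lie together in some bag; and for every vertex, the bags containing it form a connected subtree. Here vertex i appears in no bag, so the decomposition is invalid.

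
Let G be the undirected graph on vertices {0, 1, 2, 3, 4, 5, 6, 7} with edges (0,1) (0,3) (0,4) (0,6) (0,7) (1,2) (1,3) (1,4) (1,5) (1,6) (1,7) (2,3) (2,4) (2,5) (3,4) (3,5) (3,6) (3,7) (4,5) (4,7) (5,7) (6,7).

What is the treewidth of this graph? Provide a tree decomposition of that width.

The largest bag has 5 vertices, giving width 4; this decomposition certifies tw(G) ≤ 4. On the other hand G contains the 5-clique {0, 1, 3, 4, 7}. A clique must lie in a single bag of any decomposition, so no decomposition can have width below 4. Hence tw(G) = 4 exactly.

Treewidth 4.
Bags: B1 = {0, 1, 3, 4, 7}  B2 = {0, 1, 3, 6, 7}  B3 = {1, 3, 4, 5, 7}  B4 = {1, 2, 3, 4, 5}
Tree: B1–B2, B1–B3, B3–B4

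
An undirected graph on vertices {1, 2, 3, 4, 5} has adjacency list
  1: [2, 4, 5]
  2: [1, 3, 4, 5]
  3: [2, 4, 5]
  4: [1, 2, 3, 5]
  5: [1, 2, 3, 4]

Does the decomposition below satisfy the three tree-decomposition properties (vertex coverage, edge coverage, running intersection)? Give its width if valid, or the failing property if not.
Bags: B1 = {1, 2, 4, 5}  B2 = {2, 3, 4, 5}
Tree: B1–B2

Yes; width 3.

Checking the three conditions: (i) the bags cover all of {1, 2, 3, 4, 5}; (ii) for each edge, some bag contains both endpoints; (iii) the bags containing any fixed vertex form a subtree. All hold, so the decomposition is valid with width 4 − 1 = 3.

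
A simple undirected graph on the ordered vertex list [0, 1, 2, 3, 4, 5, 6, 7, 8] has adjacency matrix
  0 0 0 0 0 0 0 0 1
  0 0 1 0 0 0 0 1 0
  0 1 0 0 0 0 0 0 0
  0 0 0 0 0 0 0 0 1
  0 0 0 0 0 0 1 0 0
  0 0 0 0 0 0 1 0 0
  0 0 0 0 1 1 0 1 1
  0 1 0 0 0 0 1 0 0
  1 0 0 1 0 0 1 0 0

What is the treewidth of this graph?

1

A width-1 tree decomposition is:
Bags: B1 = {5, 6}  B2 = {6, 8}  B3 = {3, 8}  B4 = {4, 6}  B5 = {6, 7}  B6 = {1, 7}  B7 = {1, 2}  B8 = {0, 8}
Tree: B1–B2, B2–B3, B2–B4, B4–B5, B5–B6, B6–B7, B2–B8
Each bag holds 2 vertices, so the decomposition has width 1, which upper-bounds the treewidth. G has an edge, so its treewidth is at least 1. Therefore the treewidth is 1.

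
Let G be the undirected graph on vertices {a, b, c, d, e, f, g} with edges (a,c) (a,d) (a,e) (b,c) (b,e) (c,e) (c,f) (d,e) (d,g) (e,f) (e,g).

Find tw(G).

2

A width-2 tree decomposition is:
Bags: B1 = {a, c, e}  B2 = {b, c, e}  B3 = {c, e, f}  B4 = {a, d, e}  B5 = {d, e, g}
Tree: B1–B2, B2–B3, B1–B4, B4–B5
Each bag holds 3 vertices, so the decomposition has width 2, which upper-bounds the treewidth. On the other hand G contains the 3-clique {d, e, g}. A clique must lie in a single bag of any decomposition, so no decomposition can have width below 2. The upper and lower bounds meet at 2, so that is the treewidth.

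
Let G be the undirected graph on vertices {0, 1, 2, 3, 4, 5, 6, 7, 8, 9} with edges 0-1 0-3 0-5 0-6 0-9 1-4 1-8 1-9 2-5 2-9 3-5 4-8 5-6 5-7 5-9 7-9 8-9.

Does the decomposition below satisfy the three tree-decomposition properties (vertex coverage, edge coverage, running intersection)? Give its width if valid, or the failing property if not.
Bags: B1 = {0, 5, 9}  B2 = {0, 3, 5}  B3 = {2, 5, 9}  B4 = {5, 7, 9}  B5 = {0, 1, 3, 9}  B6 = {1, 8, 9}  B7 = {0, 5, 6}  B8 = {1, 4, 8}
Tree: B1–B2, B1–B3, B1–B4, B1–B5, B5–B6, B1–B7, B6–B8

A tree decomposition must satisfy three properties: every vertex lies in some bag; for every edge, both endpoints lie together in some bag; and for every vertex, the bags containing it form a connected subtree. Here bags containing vertex 3 are not connected in the tree, so the decomposition is invalid.

No — bags containing vertex 3 are not connected in the tree.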